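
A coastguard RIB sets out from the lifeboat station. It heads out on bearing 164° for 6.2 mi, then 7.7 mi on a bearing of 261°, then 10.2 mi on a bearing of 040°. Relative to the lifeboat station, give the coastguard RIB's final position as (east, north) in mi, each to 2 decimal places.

Leg 1 (164°, 6.2 mi): east 6.2 sin 164° = 1.71, north 6.2 cos 164° = -5.96
Leg 2 (261°, 7.7 mi): east 7.7 sin 261° = -7.61, north 7.7 cos 261° = -1.20
Leg 3 (040°, 10.2 mi): east 10.2 sin 40° = 6.56, north 10.2 cos 40° = 7.81
Summing: 0.66 mi east, 0.65 mi north → (0.66, 0.65).

(0.66, 0.65)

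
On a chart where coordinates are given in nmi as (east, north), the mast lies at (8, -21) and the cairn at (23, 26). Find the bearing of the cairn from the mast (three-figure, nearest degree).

Δeast = 23 − 8 = 15.00; Δnorth = 26 − -21 = 47.00.
Bearing = atan2(Δeast, Δnorth) mod 360° = 17.70° ≈ 018°.

018°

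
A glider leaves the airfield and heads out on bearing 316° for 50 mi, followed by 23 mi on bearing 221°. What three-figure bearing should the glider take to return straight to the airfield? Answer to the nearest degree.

Leg 1 (316°, 50 mi): east 50 sin 316° = -34.73, north 50 cos 316° = 35.97
Leg 2 (221°, 23 mi): east 23 sin 221° = -15.09, north 23 cos 221° = -17.36
Net displacement: -49.82 east, 18.61 north. Direction back to start is (49.82, -18.61): bearing = atan2(49.82, -18.61) mod 360° = 110.48° ≈ 110°.

110°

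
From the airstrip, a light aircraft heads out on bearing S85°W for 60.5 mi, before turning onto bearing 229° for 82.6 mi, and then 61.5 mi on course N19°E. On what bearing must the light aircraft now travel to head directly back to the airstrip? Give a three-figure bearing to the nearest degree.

Leg 1 (S85°W, 60.5 mi): east 60.5 sin 265° = -60.27, north 60.5 cos 265° = -5.27
Leg 2 (229°, 82.6 mi): east 82.6 sin 229° = -62.34, north 82.6 cos 229° = -54.19
Leg 3 (N19°E, 61.5 mi): east 61.5 sin 19° = 20.02, north 61.5 cos 19° = 58.15
Net displacement: -102.59 east, -1.31 north. Direction back to start is (102.59, 1.31): bearing = atan2(102.59, 1.31) mod 360° = 89.27° ≈ 089°.

089°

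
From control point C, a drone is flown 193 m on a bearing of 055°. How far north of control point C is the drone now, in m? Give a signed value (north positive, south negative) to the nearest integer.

Leg 1 (055°, 193 m): east 193 sin 55° = 158.10, north 193 cos 55° = 110.70
Net north component: 110.70 m.

111 m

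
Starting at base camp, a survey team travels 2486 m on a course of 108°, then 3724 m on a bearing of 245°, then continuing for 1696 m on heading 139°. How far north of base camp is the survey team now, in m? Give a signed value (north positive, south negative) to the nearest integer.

-3622 m

Leg 1 (108°, 2486 m): east 2486 sin 108° = 2364.33, north 2486 cos 108° = -768.22
Leg 2 (245°, 3724 m): east 3724 sin 245° = -3375.09, north 3724 cos 245° = -1573.83
Leg 3 (139°, 1696 m): east 1696 sin 139° = 1112.68, north 1696 cos 139° = -1279.99
Net north component: -3622.03 m.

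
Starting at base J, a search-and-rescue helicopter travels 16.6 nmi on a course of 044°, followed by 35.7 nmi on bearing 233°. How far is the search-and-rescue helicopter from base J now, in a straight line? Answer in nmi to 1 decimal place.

Leg 1 (044°, 16.6 nmi): east 16.6 sin 44° = 11.53, north 16.6 cos 44° = 11.94
Leg 2 (233°, 35.7 nmi): east 35.7 sin 233° = -28.51, north 35.7 cos 233° = -21.48
Net: -16.98 east, -9.54 north. Distance = √((-16.98)² + (-9.54)²) = 19.478 nmi.

19.5 nmi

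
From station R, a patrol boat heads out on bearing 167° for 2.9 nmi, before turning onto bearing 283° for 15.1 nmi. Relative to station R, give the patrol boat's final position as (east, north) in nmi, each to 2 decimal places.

Leg 1 (167°, 2.9 nmi): east 2.9 sin 167° = 0.65, north 2.9 cos 167° = -2.83
Leg 2 (283°, 15.1 nmi): east 15.1 sin 283° = -14.71, north 15.1 cos 283° = 3.40
Summing: -14.06 nmi east, 0.57 nmi north → (-14.06, 0.57).

(-14.06, 0.57)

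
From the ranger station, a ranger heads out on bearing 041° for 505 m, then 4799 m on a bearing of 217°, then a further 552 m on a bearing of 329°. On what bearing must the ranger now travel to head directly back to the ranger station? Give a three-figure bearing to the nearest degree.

044°

Leg 1 (041°, 505 m): east 505 sin 41° = 331.31, north 505 cos 41° = 381.13
Leg 2 (217°, 4799 m): east 4799 sin 217° = -2888.11, north 4799 cos 217° = -3832.65
Leg 3 (329°, 552 m): east 552 sin 329° = -284.30, north 552 cos 329° = 473.16
Net displacement: -2841.10 east, -2978.37 north. Direction back to start is (2841.10, 2978.37): bearing = atan2(2841.10, 2978.37) mod 360° = 43.65° ≈ 044°.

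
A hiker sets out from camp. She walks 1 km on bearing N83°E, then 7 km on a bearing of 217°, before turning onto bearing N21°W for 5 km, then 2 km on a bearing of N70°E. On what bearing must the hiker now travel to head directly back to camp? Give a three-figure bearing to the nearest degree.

088°

Leg 1 (N83°E, 1 km): east 1 sin 83° = 0.99, north 1 cos 83° = 0.12
Leg 2 (217°, 7 km): east 7 sin 217° = -4.21, north 7 cos 217° = -5.59
Leg 3 (N21°W, 5 km): east 5 sin 339° = -1.79, north 5 cos 339° = 4.67
Leg 4 (N70°E, 2 km): east 2 sin 70° = 1.88, north 2 cos 70° = 0.68
Net displacement: -3.13 east, -0.12 north. Direction back to start is (3.13, 0.12): bearing = atan2(3.13, 0.12) mod 360° = 87.87° ≈ 088°.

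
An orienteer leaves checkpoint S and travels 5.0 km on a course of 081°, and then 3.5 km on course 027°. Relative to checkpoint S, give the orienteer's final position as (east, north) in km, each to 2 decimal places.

Leg 1 (081°, 5.0 km): east 5.0 sin 81° = 4.94, north 5.0 cos 81° = 0.78
Leg 2 (027°, 3.5 km): east 3.5 sin 27° = 1.59, north 3.5 cos 27° = 3.12
Summing: 6.53 km east, 3.90 km north → (6.53, 3.90).

(6.53, 3.90)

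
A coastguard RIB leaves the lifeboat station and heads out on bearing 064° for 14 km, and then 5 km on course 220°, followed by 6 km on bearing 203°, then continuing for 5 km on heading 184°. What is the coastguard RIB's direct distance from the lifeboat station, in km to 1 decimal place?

Leg 1 (064°, 14 km): east 14 sin 64° = 12.58, north 14 cos 64° = 6.14
Leg 2 (220°, 5 km): east 5 sin 220° = -3.21, north 5 cos 220° = -3.83
Leg 3 (203°, 6 km): east 6 sin 203° = -2.34, north 6 cos 203° = -5.52
Leg 4 (184°, 5 km): east 5 sin 184° = -0.35, north 5 cos 184° = -4.99
Net: 6.68 east, -8.20 north. Distance = √((6.68)² + (-8.20)²) = 10.577 km.

10.6 km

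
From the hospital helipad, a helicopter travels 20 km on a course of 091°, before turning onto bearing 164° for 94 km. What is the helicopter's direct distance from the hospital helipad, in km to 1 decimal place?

Leg 1 (091°, 20 km): east 20 sin 91° = 20.00, north 20 cos 91° = -0.35
Leg 2 (164°, 94 km): east 94 sin 164° = 25.91, north 94 cos 164° = -90.36
Net: 45.91 east, -90.71 north. Distance = √((45.91)² + (-90.71)²) = 101.663 km.

101.7 km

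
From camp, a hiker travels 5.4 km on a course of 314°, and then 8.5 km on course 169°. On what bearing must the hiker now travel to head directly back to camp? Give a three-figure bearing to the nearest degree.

Leg 1 (314°, 5.4 km): east 5.4 sin 314° = -3.88, north 5.4 cos 314° = 3.75
Leg 2 (169°, 8.5 km): east 8.5 sin 169° = 1.62, north 8.5 cos 169° = -8.34
Net displacement: -2.26 east, -4.59 north. Direction back to start is (2.26, 4.59): bearing = atan2(2.26, 4.59) mod 360° = 26.23° ≈ 026°.

026°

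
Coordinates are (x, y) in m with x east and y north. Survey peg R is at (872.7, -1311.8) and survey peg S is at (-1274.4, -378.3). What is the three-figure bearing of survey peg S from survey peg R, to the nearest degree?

Δeast = -1274.4 − 872.7 = -2147.10; Δnorth = -378.3 − -1311.8 = 933.50.
Bearing = atan2(Δeast, Δnorth) mod 360° = 293.50° ≈ 293°.

293°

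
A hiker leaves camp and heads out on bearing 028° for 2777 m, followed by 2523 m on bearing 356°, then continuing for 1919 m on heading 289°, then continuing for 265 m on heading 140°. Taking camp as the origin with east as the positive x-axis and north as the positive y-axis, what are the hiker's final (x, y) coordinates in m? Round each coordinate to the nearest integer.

Leg 1 (028°, 2777 m): east 2777 sin 28° = 1303.72, north 2777 cos 28° = 2451.95
Leg 2 (356°, 2523 m): east 2523 sin 356° = -176.00, north 2523 cos 356° = 2516.85
Leg 3 (289°, 1919 m): east 1919 sin 289° = -1814.45, north 1919 cos 289° = 624.77
Leg 4 (140°, 265 m): east 265 sin 140° = 170.34, north 265 cos 140° = -203.00
Summing: -516.38 m east, 5390.56 m north → (-516, 5391).

(-516, 5391)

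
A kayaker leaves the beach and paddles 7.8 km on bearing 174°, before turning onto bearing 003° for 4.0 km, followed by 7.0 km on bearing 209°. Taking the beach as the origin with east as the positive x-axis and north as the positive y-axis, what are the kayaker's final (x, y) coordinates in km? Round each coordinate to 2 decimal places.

Leg 1 (174°, 7.8 km): east 7.8 sin 174° = 0.82, north 7.8 cos 174° = -7.76
Leg 2 (003°, 4.0 km): east 4.0 sin 3° = 0.21, north 4.0 cos 3° = 3.99
Leg 3 (209°, 7.0 km): east 7.0 sin 209° = -3.39, north 7.0 cos 209° = -6.12
Summing: -2.37 km east, -9.89 km north → (-2.37, -9.89).

(-2.37, -9.89)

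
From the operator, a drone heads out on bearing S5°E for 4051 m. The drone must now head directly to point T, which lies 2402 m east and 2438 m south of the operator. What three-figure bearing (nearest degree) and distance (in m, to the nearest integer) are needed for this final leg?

Leg 1 (S5°E, 4051 m): east 4051 sin 175° = 353.07, north 4051 cos 175° = -4035.58
Current position: (353.07, -4035.58). Target: (2402, -2438). Remaining: Δeast = 2048.93, Δnorth = 1597.58.
Bearing = atan2(2048.93, 1597.58) mod 360° = 52.06°; distance = √((2048.93)² + (1597.58)²) = 2598.153 m.

052°, 2598 m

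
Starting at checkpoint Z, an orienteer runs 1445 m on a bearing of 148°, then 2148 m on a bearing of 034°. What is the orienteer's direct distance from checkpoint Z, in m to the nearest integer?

Leg 1 (148°, 1445 m): east 1445 sin 148° = 765.73, north 1445 cos 148° = -1225.43
Leg 2 (034°, 2148 m): east 2148 sin 34° = 1201.15, north 2148 cos 34° = 1780.77
Net: 1966.88 east, 555.34 north. Distance = √((1966.88)² + (555.34)²) = 2043.776 m.

2044 m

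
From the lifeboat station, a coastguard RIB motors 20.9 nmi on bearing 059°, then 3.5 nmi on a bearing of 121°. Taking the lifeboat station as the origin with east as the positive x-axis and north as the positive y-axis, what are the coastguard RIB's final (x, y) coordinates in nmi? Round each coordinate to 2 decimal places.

Leg 1 (059°, 20.9 nmi): east 20.9 sin 59° = 17.91, north 20.9 cos 59° = 10.76
Leg 2 (121°, 3.5 nmi): east 3.5 sin 121° = 3.00, north 3.5 cos 121° = -1.80
Summing: 20.91 nmi east, 8.96 nmi north → (20.91, 8.96).

(20.91, 8.96)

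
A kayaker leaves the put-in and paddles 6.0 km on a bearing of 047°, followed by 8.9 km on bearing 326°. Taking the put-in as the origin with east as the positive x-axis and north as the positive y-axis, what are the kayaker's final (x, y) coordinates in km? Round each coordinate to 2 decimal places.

(-0.59, 11.47)

Leg 1 (047°, 6.0 km): east 6.0 sin 47° = 4.39, north 6.0 cos 47° = 4.09
Leg 2 (326°, 8.9 km): east 8.9 sin 326° = -4.98, north 8.9 cos 326° = 7.38
Summing: -0.59 km east, 11.47 km north → (-0.59, 11.47).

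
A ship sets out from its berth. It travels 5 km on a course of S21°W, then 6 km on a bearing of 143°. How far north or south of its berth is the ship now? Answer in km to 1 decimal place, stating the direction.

9.5 km south

Leg 1 (S21°W, 5 km): east 5 sin 201° = -1.79, north 5 cos 201° = -4.67
Leg 2 (143°, 6 km): east 6 sin 143° = 3.61, north 6 cos 143° = -4.79
Net north component: -9.46 km.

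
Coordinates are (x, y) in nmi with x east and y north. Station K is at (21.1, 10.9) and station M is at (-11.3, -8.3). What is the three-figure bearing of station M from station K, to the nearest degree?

Δeast = -11.3 − 21.1 = -32.40; Δnorth = -8.3 − 10.9 = -19.20.
Bearing = atan2(Δeast, Δnorth) mod 360° = 239.35° ≈ 239°.

239°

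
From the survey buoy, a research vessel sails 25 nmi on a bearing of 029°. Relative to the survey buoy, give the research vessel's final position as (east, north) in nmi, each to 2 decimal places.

(12.12, 21.87)

Leg 1 (029°, 25 nmi): east 25 sin 29° = 12.12, north 25 cos 29° = 21.87
Summing: 12.12 nmi east, 21.87 nmi north → (12.12, 21.87).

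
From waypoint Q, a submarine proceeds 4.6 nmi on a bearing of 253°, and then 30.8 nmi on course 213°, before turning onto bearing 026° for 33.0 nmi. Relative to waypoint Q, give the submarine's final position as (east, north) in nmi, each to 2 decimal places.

(-6.71, 2.48)

Leg 1 (253°, 4.6 nmi): east 4.6 sin 253° = -4.40, north 4.6 cos 253° = -1.34
Leg 2 (213°, 30.8 nmi): east 30.8 sin 213° = -16.77, north 30.8 cos 213° = -25.83
Leg 3 (026°, 33.0 nmi): east 33.0 sin 26° = 14.47, north 33.0 cos 26° = 29.66
Summing: -6.71 nmi east, 2.48 nmi north → (-6.71, 2.48).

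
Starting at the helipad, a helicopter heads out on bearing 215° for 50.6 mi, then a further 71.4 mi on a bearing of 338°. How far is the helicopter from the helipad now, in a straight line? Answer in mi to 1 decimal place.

61.0 mi

Leg 1 (215°, 50.6 mi): east 50.6 sin 215° = -29.02, north 50.6 cos 215° = -41.45
Leg 2 (338°, 71.4 mi): east 71.4 sin 338° = -26.75, north 71.4 cos 338° = 66.20
Net: -55.77 east, 24.75 north. Distance = √((-55.77)² + (24.75)²) = 61.016 mi.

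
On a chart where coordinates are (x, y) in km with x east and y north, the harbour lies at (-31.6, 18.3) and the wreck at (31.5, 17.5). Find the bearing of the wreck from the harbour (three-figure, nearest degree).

091°

Δeast = 31.5 − -31.6 = 63.10; Δnorth = 17.5 − 18.3 = -0.80.
Bearing = atan2(Δeast, Δnorth) mod 360° = 90.73° ≈ 091°.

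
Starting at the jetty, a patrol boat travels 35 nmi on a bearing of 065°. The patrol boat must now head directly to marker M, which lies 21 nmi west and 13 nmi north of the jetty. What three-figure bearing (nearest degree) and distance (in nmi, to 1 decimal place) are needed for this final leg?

Leg 1 (065°, 35 nmi): east 35 sin 65° = 31.72, north 35 cos 65° = 14.79
Current position: (31.72, 14.79). Target: (-21, 13). Remaining: Δeast = -52.72, Δnorth = -1.79.
Bearing = atan2(-52.72, -1.79) mod 360° = 268.05°; distance = √((-52.72)² + (-1.79)²) = 52.751 nmi.

268°, 52.8 nmi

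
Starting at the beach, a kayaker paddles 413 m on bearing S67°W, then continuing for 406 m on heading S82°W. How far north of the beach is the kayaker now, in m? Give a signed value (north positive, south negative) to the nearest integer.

-218 m

Leg 1 (S67°W, 413 m): east 413 sin 247° = -380.17, north 413 cos 247° = -161.37
Leg 2 (S82°W, 406 m): east 406 sin 262° = -402.05, north 406 cos 262° = -56.50
Net north component: -217.88 m.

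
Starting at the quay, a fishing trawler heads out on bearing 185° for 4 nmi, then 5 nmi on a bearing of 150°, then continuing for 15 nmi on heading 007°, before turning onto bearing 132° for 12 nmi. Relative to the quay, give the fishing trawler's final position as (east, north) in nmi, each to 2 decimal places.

(12.90, -1.46)

Leg 1 (185°, 4 nmi): east 4 sin 185° = -0.35, north 4 cos 185° = -3.98
Leg 2 (150°, 5 nmi): east 5 sin 150° = 2.50, north 5 cos 150° = -4.33
Leg 3 (007°, 15 nmi): east 15 sin 7° = 1.83, north 15 cos 7° = 14.89
Leg 4 (132°, 12 nmi): east 12 sin 132° = 8.92, north 12 cos 132° = -8.03
Summing: 12.90 nmi east, -1.46 nmi north → (12.90, -1.46).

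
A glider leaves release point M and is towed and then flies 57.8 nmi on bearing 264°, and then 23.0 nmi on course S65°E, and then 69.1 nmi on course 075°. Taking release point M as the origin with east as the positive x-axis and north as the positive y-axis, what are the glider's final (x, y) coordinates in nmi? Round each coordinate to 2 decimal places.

(30.11, 2.12)

Leg 1 (264°, 57.8 nmi): east 57.8 sin 264° = -57.48, north 57.8 cos 264° = -6.04
Leg 2 (S65°E, 23.0 nmi): east 23.0 sin 115° = 20.85, north 23.0 cos 115° = -9.72
Leg 3 (075°, 69.1 nmi): east 69.1 sin 75° = 66.75, north 69.1 cos 75° = 17.88
Summing: 30.11 nmi east, 2.12 nmi north → (30.11, 2.12).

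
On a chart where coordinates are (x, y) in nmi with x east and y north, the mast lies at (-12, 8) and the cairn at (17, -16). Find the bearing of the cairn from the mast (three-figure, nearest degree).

130°

Δeast = 17 − -12 = 29.00; Δnorth = -16 − 8 = -24.00.
Bearing = atan2(Δeast, Δnorth) mod 360° = 129.61° ≈ 130°.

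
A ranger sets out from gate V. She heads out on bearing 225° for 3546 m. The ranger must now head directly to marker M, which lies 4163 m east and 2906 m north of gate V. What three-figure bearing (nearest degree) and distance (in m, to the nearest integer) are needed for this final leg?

Leg 1 (225°, 3546 m): east 3546 sin 225° = -2507.40, north 3546 cos 225° = -2507.40
Current position: (-2507.40, -2507.40). Target: (4163, 2906). Remaining: Δeast = 6670.40, Δnorth = 5413.40.
Bearing = atan2(6670.40, 5413.40) mod 360° = 50.94°; distance = √((6670.40)² + (5413.40)²) = 8590.643 m.

051°, 8591 m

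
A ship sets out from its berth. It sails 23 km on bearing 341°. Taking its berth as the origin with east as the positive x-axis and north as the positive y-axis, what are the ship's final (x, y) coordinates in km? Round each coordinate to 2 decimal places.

(-7.49, 21.75)

Leg 1 (341°, 23 km): east 23 sin 341° = -7.49, north 23 cos 341° = 21.75
Summing: -7.49 km east, 21.75 km north → (-7.49, 21.75).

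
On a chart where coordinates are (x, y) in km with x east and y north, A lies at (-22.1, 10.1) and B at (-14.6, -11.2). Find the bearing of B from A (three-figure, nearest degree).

161°

Δeast = -14.6 − -22.1 = 7.50; Δnorth = -11.2 − 10.1 = -21.30.
Bearing = atan2(Δeast, Δnorth) mod 360° = 160.60° ≈ 161°.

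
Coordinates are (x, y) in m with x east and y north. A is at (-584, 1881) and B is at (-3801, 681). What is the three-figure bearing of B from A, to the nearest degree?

Δeast = -3801 − -584 = -3217.00; Δnorth = 681 − 1881 = -1200.00.
Bearing = atan2(Δeast, Δnorth) mod 360° = 249.54° ≈ 250°.

250°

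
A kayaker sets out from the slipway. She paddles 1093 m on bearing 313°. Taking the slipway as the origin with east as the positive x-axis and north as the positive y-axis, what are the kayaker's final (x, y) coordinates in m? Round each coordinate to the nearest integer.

Leg 1 (313°, 1093 m): east 1093 sin 313° = -799.37, north 1093 cos 313° = 745.42
Summing: -799.37 m east, 745.42 m north → (-799, 745).

(-799, 745)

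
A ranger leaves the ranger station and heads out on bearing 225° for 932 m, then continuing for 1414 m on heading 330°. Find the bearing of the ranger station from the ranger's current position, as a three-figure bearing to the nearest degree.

112°

Leg 1 (225°, 932 m): east 932 sin 225° = -659.02, north 932 cos 225° = -659.02
Leg 2 (330°, 1414 m): east 1414 sin 330° = -707.00, north 1414 cos 330° = 1224.56
Net displacement: -1366.02 east, 565.54 north. Direction back to start is (1366.02, -565.54): bearing = atan2(1366.02, -565.54) mod 360° = 112.49° ≈ 112°.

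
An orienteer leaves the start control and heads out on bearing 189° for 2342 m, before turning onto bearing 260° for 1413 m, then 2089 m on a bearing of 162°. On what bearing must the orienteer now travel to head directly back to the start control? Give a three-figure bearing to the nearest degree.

Leg 1 (189°, 2342 m): east 2342 sin 189° = -366.37, north 2342 cos 189° = -2313.17
Leg 2 (260°, 1413 m): east 1413 sin 260° = -1391.53, north 1413 cos 260° = -245.36
Leg 3 (162°, 2089 m): east 2089 sin 162° = 645.54, north 2089 cos 162° = -1986.76
Net displacement: -1112.37 east, -4545.29 north. Direction back to start is (1112.37, 4545.29): bearing = atan2(1112.37, 4545.29) mod 360° = 13.75° ≈ 014°.

014°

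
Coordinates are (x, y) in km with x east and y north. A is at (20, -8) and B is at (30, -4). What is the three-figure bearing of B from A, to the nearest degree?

068°

Δeast = 30 − 20 = 10.00; Δnorth = -4 − -8 = 4.00.
Bearing = atan2(Δeast, Δnorth) mod 360° = 68.20° ≈ 068°.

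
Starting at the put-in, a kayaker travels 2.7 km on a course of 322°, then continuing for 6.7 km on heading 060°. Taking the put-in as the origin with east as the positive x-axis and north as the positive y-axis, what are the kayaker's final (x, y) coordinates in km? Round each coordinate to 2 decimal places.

(4.14, 5.48)

Leg 1 (322°, 2.7 km): east 2.7 sin 322° = -1.66, north 2.7 cos 322° = 2.13
Leg 2 (060°, 6.7 km): east 6.7 sin 60° = 5.80, north 6.7 cos 60° = 3.35
Summing: 4.14 km east, 5.48 km north → (4.14, 5.48).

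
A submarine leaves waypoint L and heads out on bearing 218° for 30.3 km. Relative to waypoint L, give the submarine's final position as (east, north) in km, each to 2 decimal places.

(-18.65, -23.88)

Leg 1 (218°, 30.3 km): east 30.3 sin 218° = -18.65, north 30.3 cos 218° = -23.88
Summing: -18.65 km east, -23.88 km north → (-18.65, -23.88).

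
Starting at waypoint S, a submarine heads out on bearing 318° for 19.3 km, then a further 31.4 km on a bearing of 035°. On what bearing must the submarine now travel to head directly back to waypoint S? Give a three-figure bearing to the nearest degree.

Leg 1 (318°, 19.3 km): east 19.3 sin 318° = -12.91, north 19.3 cos 318° = 14.34
Leg 2 (035°, 31.4 km): east 31.4 sin 35° = 18.01, north 31.4 cos 35° = 25.72
Net displacement: 5.10 east, 40.06 north. Direction back to start is (-5.10, -40.06): bearing = atan2(-5.10, -40.06) mod 360° = 187.25° ≈ 187°.

187°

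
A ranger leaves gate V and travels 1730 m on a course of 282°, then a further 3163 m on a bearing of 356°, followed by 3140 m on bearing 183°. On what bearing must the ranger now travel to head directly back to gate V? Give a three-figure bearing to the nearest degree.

100°

Leg 1 (282°, 1730 m): east 1730 sin 282° = -1692.20, north 1730 cos 282° = 359.69
Leg 2 (356°, 3163 m): east 3163 sin 356° = -220.64, north 3163 cos 356° = 3155.30
Leg 3 (183°, 3140 m): east 3140 sin 183° = -164.33, north 3140 cos 183° = -3135.70
Net displacement: -2077.17 east, 379.29 north. Direction back to start is (2077.17, -379.29): bearing = atan2(2077.17, -379.29) mod 360° = 100.35° ≈ 100°.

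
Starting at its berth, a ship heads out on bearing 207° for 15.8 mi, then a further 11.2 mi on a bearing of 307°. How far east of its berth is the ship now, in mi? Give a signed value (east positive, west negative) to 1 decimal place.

-16.1 mi

Leg 1 (207°, 15.8 mi): east 15.8 sin 207° = -7.17, north 15.8 cos 207° = -14.08
Leg 2 (307°, 11.2 mi): east 11.2 sin 307° = -8.94, north 11.2 cos 307° = 6.74
Net east component: -16.12 mi.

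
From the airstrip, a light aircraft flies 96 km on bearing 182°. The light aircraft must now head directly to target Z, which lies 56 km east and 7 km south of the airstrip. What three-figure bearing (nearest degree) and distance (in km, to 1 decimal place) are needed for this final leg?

Leg 1 (182°, 96 km): east 96 sin 182° = -3.35, north 96 cos 182° = -95.94
Current position: (-3.35, -95.94). Target: (56, -7). Remaining: Δeast = 59.35, Δnorth = 88.94.
Bearing = atan2(59.35, 88.94) mod 360° = 33.72°; distance = √((59.35)² + (88.94)²) = 106.925 km.

034°, 106.9 km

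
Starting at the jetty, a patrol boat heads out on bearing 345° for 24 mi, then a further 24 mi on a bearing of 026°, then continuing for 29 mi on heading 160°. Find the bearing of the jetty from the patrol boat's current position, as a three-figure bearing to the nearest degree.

219°

Leg 1 (345°, 24 mi): east 24 sin 345° = -6.21, north 24 cos 345° = 23.18
Leg 2 (026°, 24 mi): east 24 sin 26° = 10.52, north 24 cos 26° = 21.57
Leg 3 (160°, 29 mi): east 29 sin 160° = 9.92, north 29 cos 160° = -27.25
Net displacement: 14.23 east, 17.50 north. Direction back to start is (-14.23, -17.50): bearing = atan2(-14.23, -17.50) mod 360° = 219.11° ≈ 219°.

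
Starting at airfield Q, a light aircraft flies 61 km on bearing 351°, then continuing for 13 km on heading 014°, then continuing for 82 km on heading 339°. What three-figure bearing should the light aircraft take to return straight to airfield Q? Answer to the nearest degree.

Leg 1 (351°, 61 km): east 61 sin 351° = -9.54, north 61 cos 351° = 60.25
Leg 2 (014°, 13 km): east 13 sin 14° = 3.14, north 13 cos 14° = 12.61
Leg 3 (339°, 82 km): east 82 sin 339° = -29.39, north 82 cos 339° = 76.55
Net displacement: -35.78 east, 149.42 north. Direction back to start is (35.78, -149.42): bearing = atan2(35.78, -149.42) mod 360° = 166.53° ≈ 167°.

167°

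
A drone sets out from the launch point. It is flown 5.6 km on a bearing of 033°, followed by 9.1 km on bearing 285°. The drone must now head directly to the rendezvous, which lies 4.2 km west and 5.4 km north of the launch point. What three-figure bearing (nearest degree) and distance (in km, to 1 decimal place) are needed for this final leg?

137°, 2.3 km

Leg 1 (033°, 5.6 km): east 5.6 sin 33° = 3.05, north 5.6 cos 33° = 4.70
Leg 2 (285°, 9.1 km): east 9.1 sin 285° = -8.79, north 9.1 cos 285° = 2.36
Current position: (-5.74, 7.05). Target: (-4.2, 5.4). Remaining: Δeast = 1.54, Δnorth = -1.65.
Bearing = atan2(1.54, -1.65) mod 360° = 137.01°; distance = √((1.54)² + (-1.65)²) = 2.258 km.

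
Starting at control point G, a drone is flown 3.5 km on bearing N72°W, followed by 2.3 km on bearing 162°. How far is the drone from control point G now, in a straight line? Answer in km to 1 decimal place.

Leg 1 (N72°W, 3.5 km): east 3.5 sin 288° = -3.33, north 3.5 cos 288° = 1.08
Leg 2 (162°, 2.3 km): east 2.3 sin 162° = 0.71, north 2.3 cos 162° = -2.19
Net: -2.62 east, -1.11 north. Distance = √((-2.62)² + (-1.11)²) = 2.842 km.

2.8 km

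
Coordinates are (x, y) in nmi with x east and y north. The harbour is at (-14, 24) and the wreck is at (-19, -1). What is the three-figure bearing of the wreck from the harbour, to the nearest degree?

Δeast = -19 − -14 = -5.00; Δnorth = -1 − 24 = -25.00.
Bearing = atan2(Δeast, Δnorth) mod 360° = 191.31° ≈ 191°.

191°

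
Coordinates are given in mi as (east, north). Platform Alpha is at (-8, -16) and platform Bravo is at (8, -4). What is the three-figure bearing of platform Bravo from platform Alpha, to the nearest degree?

053°

Δeast = 8 − -8 = 16.00; Δnorth = -4 − -16 = 12.00.
Bearing = atan2(Δeast, Δnorth) mod 360° = 53.13° ≈ 053°.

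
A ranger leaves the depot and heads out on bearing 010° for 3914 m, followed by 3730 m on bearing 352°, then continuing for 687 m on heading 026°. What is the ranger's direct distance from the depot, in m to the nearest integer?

Leg 1 (010°, 3914 m): east 3914 sin 10° = 679.66, north 3914 cos 10° = 3854.54
Leg 2 (352°, 3730 m): east 3730 sin 352° = -519.12, north 3730 cos 352° = 3693.70
Leg 3 (026°, 687 m): east 687 sin 26° = 301.16, north 687 cos 26° = 617.47
Net: 461.70 east, 8165.71 north. Distance = √((461.70)² + (8165.71)²) = 8178.751 m.

8179 m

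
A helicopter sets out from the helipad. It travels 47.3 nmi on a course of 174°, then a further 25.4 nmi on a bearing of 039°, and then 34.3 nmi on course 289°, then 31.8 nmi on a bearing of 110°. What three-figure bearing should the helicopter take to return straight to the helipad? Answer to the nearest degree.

326°

Leg 1 (174°, 47.3 nmi): east 47.3 sin 174° = 4.94, north 47.3 cos 174° = -47.04
Leg 2 (039°, 25.4 nmi): east 25.4 sin 39° = 15.98, north 25.4 cos 39° = 19.74
Leg 3 (289°, 34.3 nmi): east 34.3 sin 289° = -32.43, north 34.3 cos 289° = 11.17
Leg 4 (110°, 31.8 nmi): east 31.8 sin 110° = 29.88, north 31.8 cos 110° = -10.88
Net displacement: 18.38 east, -27.01 north. Direction back to start is (-18.38, 27.01): bearing = atan2(-18.38, 27.01) mod 360° = 325.77° ≈ 326°.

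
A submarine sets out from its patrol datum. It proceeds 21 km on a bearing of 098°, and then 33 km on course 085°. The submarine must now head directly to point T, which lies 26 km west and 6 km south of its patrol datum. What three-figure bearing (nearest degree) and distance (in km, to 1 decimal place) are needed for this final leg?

Leg 1 (098°, 21 km): east 21 sin 98° = 20.80, north 21 cos 98° = -2.92
Leg 2 (085°, 33 km): east 33 sin 85° = 32.87, north 33 cos 85° = 2.88
Current position: (53.67, -0.05). Target: (-26, -6). Remaining: Δeast = -79.67, Δnorth = -5.95.
Bearing = atan2(-79.67, -5.95) mod 360° = 265.73°; distance = √((-79.67)² + (-5.95)²) = 79.892 km.

266°, 79.9 km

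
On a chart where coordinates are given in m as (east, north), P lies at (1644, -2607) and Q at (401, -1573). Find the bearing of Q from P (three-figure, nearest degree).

310°

Δeast = 401 − 1644 = -1243.00; Δnorth = -1573 − -2607 = 1034.00.
Bearing = atan2(Δeast, Δnorth) mod 360° = 309.76° ≈ 310°.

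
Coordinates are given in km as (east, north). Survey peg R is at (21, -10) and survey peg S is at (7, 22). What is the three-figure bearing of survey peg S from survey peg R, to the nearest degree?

Δeast = 7 − 21 = -14.00; Δnorth = 22 − -10 = 32.00.
Bearing = atan2(Δeast, Δnorth) mod 360° = 336.37° ≈ 336°.

336°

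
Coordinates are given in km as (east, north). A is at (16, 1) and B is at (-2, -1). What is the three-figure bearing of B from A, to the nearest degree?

Δeast = -2 − 16 = -18.00; Δnorth = -1 − 1 = -2.00.
Bearing = atan2(Δeast, Δnorth) mod 360° = 263.66° ≈ 264°.

264°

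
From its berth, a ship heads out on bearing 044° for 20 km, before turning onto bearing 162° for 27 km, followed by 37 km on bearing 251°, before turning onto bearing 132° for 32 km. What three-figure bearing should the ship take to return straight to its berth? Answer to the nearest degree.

346°

Leg 1 (044°, 20 km): east 20 sin 44° = 13.89, north 20 cos 44° = 14.39
Leg 2 (162°, 27 km): east 27 sin 162° = 8.34, north 27 cos 162° = -25.68
Leg 3 (251°, 37 km): east 37 sin 251° = -34.98, north 37 cos 251° = -12.05
Leg 4 (132°, 32 km): east 32 sin 132° = 23.78, north 32 cos 132° = -21.41
Net displacement: 11.03 east, -44.75 north. Direction back to start is (-11.03, 44.75): bearing = atan2(-11.03, 44.75) mod 360° = 346.15° ≈ 346°.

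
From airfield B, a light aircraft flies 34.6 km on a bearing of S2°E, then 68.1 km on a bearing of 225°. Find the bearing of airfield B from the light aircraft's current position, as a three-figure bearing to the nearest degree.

030°

Leg 1 (S2°E, 34.6 km): east 34.6 sin 178° = 1.21, north 34.6 cos 178° = -34.58
Leg 2 (225°, 68.1 km): east 68.1 sin 225° = -48.15, north 68.1 cos 225° = -48.15
Net displacement: -46.95 east, -82.73 north. Direction back to start is (46.95, 82.73): bearing = atan2(46.95, 82.73) mod 360° = 29.57° ≈ 030°.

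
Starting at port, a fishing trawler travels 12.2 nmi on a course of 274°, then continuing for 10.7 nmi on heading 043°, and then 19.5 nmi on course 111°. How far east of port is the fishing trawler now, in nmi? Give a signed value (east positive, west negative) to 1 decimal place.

Leg 1 (274°, 12.2 nmi): east 12.2 sin 274° = -12.17, north 12.2 cos 274° = 0.85
Leg 2 (043°, 10.7 nmi): east 10.7 sin 43° = 7.30, north 10.7 cos 43° = 7.83
Leg 3 (111°, 19.5 nmi): east 19.5 sin 111° = 18.20, north 19.5 cos 111° = -6.99
Net east component: 13.33 nmi.

13.3 nmi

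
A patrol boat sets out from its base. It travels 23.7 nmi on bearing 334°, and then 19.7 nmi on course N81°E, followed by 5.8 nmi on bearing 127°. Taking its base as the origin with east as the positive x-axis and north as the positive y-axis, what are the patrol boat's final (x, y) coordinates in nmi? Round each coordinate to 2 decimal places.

(13.70, 20.89)

Leg 1 (334°, 23.7 nmi): east 23.7 sin 334° = -10.39, north 23.7 cos 334° = 21.30
Leg 2 (N81°E, 19.7 nmi): east 19.7 sin 81° = 19.46, north 19.7 cos 81° = 3.08
Leg 3 (127°, 5.8 nmi): east 5.8 sin 127° = 4.63, north 5.8 cos 127° = -3.49
Summing: 13.70 nmi east, 20.89 nmi north → (13.70, 20.89).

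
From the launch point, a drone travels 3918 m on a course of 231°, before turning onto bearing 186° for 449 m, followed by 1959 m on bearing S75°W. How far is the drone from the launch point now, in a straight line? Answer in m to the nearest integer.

Leg 1 (231°, 3918 m): east 3918 sin 231° = -3044.86, north 3918 cos 231° = -2465.68
Leg 2 (186°, 449 m): east 449 sin 186° = -46.93, north 449 cos 186° = -446.54
Leg 3 (S75°W, 1959 m): east 1959 sin 255° = -1892.25, north 1959 cos 255° = -507.03
Net: -4984.04 east, -3419.24 north. Distance = √((-4984.04)² + (-3419.24)²) = 6044.161 m.

6044 m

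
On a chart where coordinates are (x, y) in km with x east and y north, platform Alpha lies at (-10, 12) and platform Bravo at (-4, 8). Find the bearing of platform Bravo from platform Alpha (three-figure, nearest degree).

124°

Δeast = -4 − -10 = 6.00; Δnorth = 8 − 12 = -4.00.
Bearing = atan2(Δeast, Δnorth) mod 360° = 123.69° ≈ 124°.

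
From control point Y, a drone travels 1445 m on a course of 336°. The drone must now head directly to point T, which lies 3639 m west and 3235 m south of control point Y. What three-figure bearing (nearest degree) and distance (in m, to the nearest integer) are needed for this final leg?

Leg 1 (336°, 1445 m): east 1445 sin 336° = -587.73, north 1445 cos 336° = 1320.07
Current position: (-587.73, 1320.07). Target: (-3639, -3235). Remaining: Δeast = -3051.27, Δnorth = -4555.07.
Bearing = atan2(-3051.27, -4555.07) mod 360° = 213.82°; distance = √((-3051.27)² + (-4555.07)²) = 5482.601 m.

214°, 5483 m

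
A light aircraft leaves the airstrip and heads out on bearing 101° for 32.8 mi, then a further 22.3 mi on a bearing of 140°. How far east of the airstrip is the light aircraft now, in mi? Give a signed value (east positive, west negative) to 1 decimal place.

46.5 mi

Leg 1 (101°, 32.8 mi): east 32.8 sin 101° = 32.20, north 32.8 cos 101° = -6.26
Leg 2 (140°, 22.3 mi): east 22.3 sin 140° = 14.33, north 22.3 cos 140° = -17.08
Net east component: 46.53 mi.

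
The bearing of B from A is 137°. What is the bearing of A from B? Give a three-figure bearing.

317°

Back-bearing = 137° + 180° = 317°.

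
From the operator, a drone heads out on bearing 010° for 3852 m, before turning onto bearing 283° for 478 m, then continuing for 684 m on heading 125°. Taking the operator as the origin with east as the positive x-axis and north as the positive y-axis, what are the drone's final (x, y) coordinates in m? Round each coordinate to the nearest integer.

(763, 3509)

Leg 1 (010°, 3852 m): east 3852 sin 10° = 668.89, north 3852 cos 10° = 3793.48
Leg 2 (283°, 478 m): east 478 sin 283° = -465.75, north 478 cos 283° = 107.53
Leg 3 (125°, 684 m): east 684 sin 125° = 560.30, north 684 cos 125° = -392.33
Summing: 763.44 m east, 3508.68 m north → (763, 3509).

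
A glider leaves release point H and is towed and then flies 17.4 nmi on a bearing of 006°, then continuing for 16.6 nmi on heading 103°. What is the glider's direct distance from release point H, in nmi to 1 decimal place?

Leg 1 (006°, 17.4 nmi): east 17.4 sin 6° = 1.82, north 17.4 cos 6° = 17.30
Leg 2 (103°, 16.6 nmi): east 16.6 sin 103° = 16.17, north 16.6 cos 103° = -3.73
Net: 17.99 east, 13.57 north. Distance = √((17.99)² + (13.57)²) = 22.537 nmi.

22.5 nmi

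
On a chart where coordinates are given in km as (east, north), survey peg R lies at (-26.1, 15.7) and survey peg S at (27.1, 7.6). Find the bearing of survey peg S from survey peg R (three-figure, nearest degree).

099°

Δeast = 27.1 − -26.1 = 53.20; Δnorth = 7.6 − 15.7 = -8.10.
Bearing = atan2(Δeast, Δnorth) mod 360° = 98.66° ≈ 099°.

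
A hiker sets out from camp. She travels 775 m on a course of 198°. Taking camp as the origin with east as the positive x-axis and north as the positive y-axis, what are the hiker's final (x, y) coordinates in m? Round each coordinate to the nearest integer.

(-239, -737)

Leg 1 (198°, 775 m): east 775 sin 198° = -239.49, north 775 cos 198° = -737.07
Summing: -239.49 m east, -737.07 m north → (-239, -737).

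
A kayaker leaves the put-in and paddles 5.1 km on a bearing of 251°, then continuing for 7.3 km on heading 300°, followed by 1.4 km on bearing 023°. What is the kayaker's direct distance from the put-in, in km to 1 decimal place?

11.1 km

Leg 1 (251°, 5.1 km): east 5.1 sin 251° = -4.82, north 5.1 cos 251° = -1.66
Leg 2 (300°, 7.3 km): east 7.3 sin 300° = -6.32, north 7.3 cos 300° = 3.65
Leg 3 (023°, 1.4 km): east 1.4 sin 23° = 0.55, north 1.4 cos 23° = 1.29
Net: -10.60 east, 3.28 north. Distance = √((-10.60)² + (3.28)²) = 11.093 km.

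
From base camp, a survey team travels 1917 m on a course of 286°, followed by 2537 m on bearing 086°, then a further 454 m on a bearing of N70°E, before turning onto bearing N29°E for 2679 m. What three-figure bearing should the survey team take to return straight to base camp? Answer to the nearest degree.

Leg 1 (286°, 1917 m): east 1917 sin 286° = -1842.74, north 1917 cos 286° = 528.40
Leg 2 (086°, 2537 m): east 2537 sin 86° = 2530.82, north 2537 cos 86° = 176.97
Leg 3 (N70°E, 454 m): east 454 sin 70° = 426.62, north 454 cos 70° = 155.28
Leg 4 (N29°E, 2679 m): east 2679 sin 29° = 1298.80, north 2679 cos 29° = 2343.11
Net displacement: 2413.51 east, 3203.75 north. Direction back to start is (-2413.51, -3203.75): bearing = atan2(-2413.51, -3203.75) mod 360° = 216.99° ≈ 217°.

217°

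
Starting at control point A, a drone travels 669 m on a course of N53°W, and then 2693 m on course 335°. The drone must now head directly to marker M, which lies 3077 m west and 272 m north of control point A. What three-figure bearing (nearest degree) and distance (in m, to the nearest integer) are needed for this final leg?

Leg 1 (N53°W, 669 m): east 669 sin 307° = -534.29, north 669 cos 307° = 402.61
Leg 2 (335°, 2693 m): east 2693 sin 335° = -1138.11, north 2693 cos 335° = 2440.69
Current position: (-1672.40, 2843.30). Target: (-3077, 272). Remaining: Δeast = -1404.60, Δnorth = -2571.30.
Bearing = atan2(-1404.60, -2571.30) mod 360° = 208.65°; distance = √((-1404.60)² + (-2571.30)²) = 2929.931 m.

209°, 2930 m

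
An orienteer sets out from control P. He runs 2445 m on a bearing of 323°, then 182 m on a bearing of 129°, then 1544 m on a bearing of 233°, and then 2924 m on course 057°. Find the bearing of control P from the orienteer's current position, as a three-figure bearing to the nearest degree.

177°

Leg 1 (323°, 2445 m): east 2445 sin 323° = -1471.44, north 2445 cos 323° = 1952.66
Leg 2 (129°, 182 m): east 182 sin 129° = 141.44, north 182 cos 129° = -114.54
Leg 3 (233°, 1544 m): east 1544 sin 233° = -1233.09, north 1544 cos 233° = -929.20
Leg 4 (057°, 2924 m): east 2924 sin 57° = 2452.27, north 2924 cos 57° = 1592.52
Net displacement: -110.82 east, 2501.45 north. Direction back to start is (110.82, -2501.45): bearing = atan2(110.82, -2501.45) mod 360° = 177.46° ≈ 177°.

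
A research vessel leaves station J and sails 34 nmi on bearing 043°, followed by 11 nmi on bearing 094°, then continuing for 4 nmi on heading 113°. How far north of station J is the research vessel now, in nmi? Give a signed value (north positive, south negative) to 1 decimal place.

22.5 nmi

Leg 1 (043°, 34 nmi): east 34 sin 43° = 23.19, north 34 cos 43° = 24.87
Leg 2 (094°, 11 nmi): east 11 sin 94° = 10.97, north 11 cos 94° = -0.77
Leg 3 (113°, 4 nmi): east 4 sin 113° = 3.68, north 4 cos 113° = -1.56
Net north component: 22.54 nmi.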